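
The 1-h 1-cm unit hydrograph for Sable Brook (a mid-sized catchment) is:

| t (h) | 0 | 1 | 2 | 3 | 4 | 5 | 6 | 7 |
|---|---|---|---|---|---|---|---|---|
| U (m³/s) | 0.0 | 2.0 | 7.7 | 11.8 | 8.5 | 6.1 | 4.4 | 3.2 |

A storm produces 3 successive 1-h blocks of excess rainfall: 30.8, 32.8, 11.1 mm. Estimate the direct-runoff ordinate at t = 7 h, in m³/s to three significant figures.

By discrete convolution, Q_j = Σ (P_i / 10 mm) · U_{j−i}.
At t = 7 h (j=7): Q = (30.8/10)·3.2 + (32.8/10)·4.4 + (11.1/10)·6.1 = 31.1 m³/s.

Q ≈ 31.1 m³/s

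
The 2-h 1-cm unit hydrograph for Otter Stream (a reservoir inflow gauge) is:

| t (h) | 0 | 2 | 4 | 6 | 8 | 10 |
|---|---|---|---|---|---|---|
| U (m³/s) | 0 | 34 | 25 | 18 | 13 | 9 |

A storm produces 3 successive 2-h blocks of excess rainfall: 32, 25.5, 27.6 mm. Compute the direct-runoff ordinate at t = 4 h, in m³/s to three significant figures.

By discrete convolution, Q_j = Σ (P_i / 10 mm) · U_{j−i}.
At t = 4 h (j=2): Q = (32/10)·25 + (25.5/10)·34 + (27.6/10)·0 = 167 m³/s.

Q ≈ 167 m³/s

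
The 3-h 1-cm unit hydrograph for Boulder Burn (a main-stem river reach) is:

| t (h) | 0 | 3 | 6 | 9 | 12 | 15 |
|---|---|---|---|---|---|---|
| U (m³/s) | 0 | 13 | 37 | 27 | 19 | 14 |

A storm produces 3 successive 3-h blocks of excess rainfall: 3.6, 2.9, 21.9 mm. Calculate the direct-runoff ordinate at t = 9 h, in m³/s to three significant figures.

By discrete convolution, Q_j = Σ (P_i / 10 mm) · U_{j−i}.
At t = 9 h (j=3): Q = (3.6/10)·27 + (2.9/10)·37 + (21.9/10)·13 = 48.9 m³/s.

Q ≈ 48.9 m³/s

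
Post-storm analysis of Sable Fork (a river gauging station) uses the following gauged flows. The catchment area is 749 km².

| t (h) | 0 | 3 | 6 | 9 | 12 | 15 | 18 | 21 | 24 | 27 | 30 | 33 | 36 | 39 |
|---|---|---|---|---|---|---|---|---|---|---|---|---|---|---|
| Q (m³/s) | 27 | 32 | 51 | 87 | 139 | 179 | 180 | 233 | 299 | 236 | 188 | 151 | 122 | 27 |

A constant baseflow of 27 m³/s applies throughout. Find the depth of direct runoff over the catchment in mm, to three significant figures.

d ≈ 22.7 mm

Direct runoff: 0.0, 5.0, 24.0, 60.0, 112.0, 152.0, 153.0, 206.0, 272.0, 209.0, 161.0, 124.0, 95.0, 0.0 m³/s; ΣQ_DR = 1573 m³/s.
V = ΣQ_DR · Δt = 1573 × 10800 s = 1.699 × 10^7 m³.
Over A = 749 km², depth = V / A = 22.7 mm.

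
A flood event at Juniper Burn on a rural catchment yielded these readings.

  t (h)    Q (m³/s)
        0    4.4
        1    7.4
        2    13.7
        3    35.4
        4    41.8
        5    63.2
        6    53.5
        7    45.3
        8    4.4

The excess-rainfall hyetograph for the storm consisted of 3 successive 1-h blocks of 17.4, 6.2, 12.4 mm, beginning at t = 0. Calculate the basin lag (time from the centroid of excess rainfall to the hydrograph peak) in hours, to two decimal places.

Centroid of excess rainfall: t_c = Σ P_i·t̄_i / ΣP_i = 1.3611 h (block centres at 0.5, 1.5, 2.5 h).
Hydrograph peak occurs at t = 5 h, so basin lag t_L = 5 − 1.3611 = 3.64 h.

t_L ≈ 3.64 h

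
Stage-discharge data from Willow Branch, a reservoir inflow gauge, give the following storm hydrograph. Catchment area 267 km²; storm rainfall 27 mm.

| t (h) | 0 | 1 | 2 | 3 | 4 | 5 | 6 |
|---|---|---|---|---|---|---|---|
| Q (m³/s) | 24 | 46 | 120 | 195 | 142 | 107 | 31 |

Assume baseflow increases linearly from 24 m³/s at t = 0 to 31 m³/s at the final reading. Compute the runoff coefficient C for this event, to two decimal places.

ΣQ_DR = 472.5 m³/s; V = ΣQ_DR·Δt = 1.701 × 10^6 m³.
Runoff depth d = V / A = 6.371 mm.
C = d / P = 6.371 / 27 = 0.24.

C ≈ 0.24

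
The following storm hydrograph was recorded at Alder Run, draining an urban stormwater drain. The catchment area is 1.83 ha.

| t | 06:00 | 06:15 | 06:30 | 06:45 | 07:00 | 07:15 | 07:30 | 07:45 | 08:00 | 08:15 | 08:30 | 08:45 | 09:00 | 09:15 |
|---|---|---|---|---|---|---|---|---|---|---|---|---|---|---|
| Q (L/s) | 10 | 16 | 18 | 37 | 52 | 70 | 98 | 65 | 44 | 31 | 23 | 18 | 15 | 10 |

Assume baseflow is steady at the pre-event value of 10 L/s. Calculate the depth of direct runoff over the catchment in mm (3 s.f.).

Direct runoff: 0.0, 6.0, 8.0, 27.0, 42.0, 60.0, 88.0, 55.0, 34.0, 21.0, 13.0, 8.0, 5.0, 0.0 L/s; ΣQ_DR = 367.0 L/s.
V = ΣQ_DR · Δt = 367.0 × 900 s = 3.303 × 10^5 L.
Over A = 1.83 ha, depth = V / A = 18.0 mm.

d ≈ 18.0 mm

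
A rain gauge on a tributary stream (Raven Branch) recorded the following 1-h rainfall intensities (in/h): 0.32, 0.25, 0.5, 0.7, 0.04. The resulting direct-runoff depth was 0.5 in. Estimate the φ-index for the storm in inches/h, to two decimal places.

Only the 2 blocks with intensity above φ contribute runoff: 0.5, 0.7 in/h.
Σ(I−φ)·Δt = d  ⇒  (0.5+0.7 − 2φ)·1 = 0.5
φ = (1.200 − 0.5/1) / 2 = 0.35 in/h.

φ ≈ 0.35 in/h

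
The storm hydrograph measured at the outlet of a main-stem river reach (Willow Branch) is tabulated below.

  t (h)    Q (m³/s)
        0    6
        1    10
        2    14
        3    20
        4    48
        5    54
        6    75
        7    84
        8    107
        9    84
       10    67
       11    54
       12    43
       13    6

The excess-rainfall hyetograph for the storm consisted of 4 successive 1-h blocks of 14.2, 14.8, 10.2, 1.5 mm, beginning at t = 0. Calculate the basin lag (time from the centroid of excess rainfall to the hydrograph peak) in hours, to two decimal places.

t_L ≈ 6.52 h

Centroid of excess rainfall: t_c = Σ P_i·t̄_i / ΣP_i = 1.4754 h (block centres at 0.5, 1.5, 2.5, 3.5 h).
Hydrograph peak occurs at t = 8 h, so basin lag t_L = 8 − 1.4754 = 6.52 h.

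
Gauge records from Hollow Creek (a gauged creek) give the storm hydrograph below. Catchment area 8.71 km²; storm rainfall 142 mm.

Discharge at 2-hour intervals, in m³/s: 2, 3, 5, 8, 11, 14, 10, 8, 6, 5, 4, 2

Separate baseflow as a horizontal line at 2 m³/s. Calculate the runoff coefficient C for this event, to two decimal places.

C ≈ 0.31

ΣQ_DR = 54.00 m³/s; V = ΣQ_DR·Δt = 3.888 × 10^5 m³.
Runoff depth d = V / A = 44.64 mm.
C = d / P = 44.64 / 142 = 0.31.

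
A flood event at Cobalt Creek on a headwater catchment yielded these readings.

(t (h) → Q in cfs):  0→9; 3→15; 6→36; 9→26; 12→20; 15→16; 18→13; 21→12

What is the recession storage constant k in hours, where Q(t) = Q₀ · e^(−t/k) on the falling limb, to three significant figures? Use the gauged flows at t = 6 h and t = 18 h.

k ≈ 11.8 h

On the falling limb, Q drops from 36 to 13 cfs between t = 6 h and t = 18 h (Δt = 12 h).
k = −Δt / ln(Q₂/Q₁) = −12 / ln(13/36) = 11.8 h.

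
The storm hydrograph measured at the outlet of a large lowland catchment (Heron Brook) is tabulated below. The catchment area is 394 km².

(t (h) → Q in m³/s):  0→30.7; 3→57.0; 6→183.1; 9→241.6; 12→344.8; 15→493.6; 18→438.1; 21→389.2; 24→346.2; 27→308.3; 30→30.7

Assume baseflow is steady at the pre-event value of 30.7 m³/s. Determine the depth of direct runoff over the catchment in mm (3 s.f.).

Direct runoff: 0.0, 26.3, 152.4, 210.9, 314.1, 462.9, 407.4, 358.5, 315.5, 277.6, 0.0 m³/s; ΣQ_DR = 2526 m³/s.
V = ΣQ_DR · Δt = 2526 × 10800 s = 2.728 × 10^7 m³.
Over A = 394 km², depth = V / A = 69.2 mm.

d ≈ 69.2 mm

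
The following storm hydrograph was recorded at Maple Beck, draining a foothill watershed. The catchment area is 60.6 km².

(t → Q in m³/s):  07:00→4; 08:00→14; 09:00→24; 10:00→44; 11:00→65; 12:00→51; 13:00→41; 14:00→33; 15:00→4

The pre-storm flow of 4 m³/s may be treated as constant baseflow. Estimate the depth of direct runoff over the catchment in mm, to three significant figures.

Direct runoff: 0.0, 10.0, 20.0, 40.0, 61.0, 47.0, 37.0, 29.0, 0.0 m³/s; ΣQ_DR = 244.0 m³/s.
V = ΣQ_DR · Δt = 244.0 × 3600 s = 8.784 × 10^5 m³.
Over A = 60.6 km², depth = V / A = 14.5 mm.

d ≈ 14.5 mm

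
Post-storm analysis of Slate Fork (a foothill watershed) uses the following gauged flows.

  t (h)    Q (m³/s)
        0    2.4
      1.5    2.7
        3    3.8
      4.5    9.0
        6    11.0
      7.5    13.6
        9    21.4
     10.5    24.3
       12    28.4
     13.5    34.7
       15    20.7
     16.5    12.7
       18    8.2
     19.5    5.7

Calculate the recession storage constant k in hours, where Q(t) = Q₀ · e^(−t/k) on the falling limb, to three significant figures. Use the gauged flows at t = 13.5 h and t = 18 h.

On the falling limb, Q drops from 34.7 to 8.2 m³/s between t = 13.5 h and t = 18 h (Δt = 4.5 h).
k = −Δt / ln(Q₂/Q₁) = −4.5 / ln(8.2/34.7) = 3.12 h.

k ≈ 3.12 h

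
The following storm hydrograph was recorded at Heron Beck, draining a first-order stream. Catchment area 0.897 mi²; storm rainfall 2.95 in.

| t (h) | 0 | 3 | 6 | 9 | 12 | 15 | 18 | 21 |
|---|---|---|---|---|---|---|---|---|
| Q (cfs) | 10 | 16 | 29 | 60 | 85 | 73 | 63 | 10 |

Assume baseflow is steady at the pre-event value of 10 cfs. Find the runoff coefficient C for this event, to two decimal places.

C ≈ 0.47

ΣQ_DR = 266.0 cfs; V = ΣQ_DR·Δt = 2.873 × 10^6 ft³.
Runoff depth d = V / A = 1.379 in.
C = d / P = 1.379 / 2.95 = 0.47.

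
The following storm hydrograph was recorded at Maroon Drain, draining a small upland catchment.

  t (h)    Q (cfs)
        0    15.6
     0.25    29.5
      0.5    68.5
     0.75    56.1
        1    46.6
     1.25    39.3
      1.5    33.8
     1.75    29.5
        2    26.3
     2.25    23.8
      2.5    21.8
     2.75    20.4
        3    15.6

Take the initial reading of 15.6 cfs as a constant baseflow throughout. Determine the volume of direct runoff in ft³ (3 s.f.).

V ≈ 2.02 × 10^5 ft³

Direct-runoff ordinates (Q − Q_b): 0.0, 13.9, 52.9, 40.5, 31.0, 23.7, 18.2, 13.9, 10.7, 8.2, 6.2, 4.8, 0.0 cfs.
ΣQ_DR = 224.0 cfs.
With Δt = 0.25 h = 900 s, V = ΣQ_DR · Δt = 224.0 × 900 = 2.02 × 10^5 ft³.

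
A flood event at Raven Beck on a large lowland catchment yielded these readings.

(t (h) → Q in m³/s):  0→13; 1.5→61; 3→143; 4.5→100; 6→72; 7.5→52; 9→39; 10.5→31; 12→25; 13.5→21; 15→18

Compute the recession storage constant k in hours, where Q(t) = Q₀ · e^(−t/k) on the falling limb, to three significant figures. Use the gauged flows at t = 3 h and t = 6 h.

k ≈ 4.37 h

On the falling limb, Q drops from 143 to 72 m³/s between t = 3 h and t = 6 h (Δt = 3 h).
k = −Δt / ln(Q₂/Q₁) = −3 / ln(72/143) = 4.37 h.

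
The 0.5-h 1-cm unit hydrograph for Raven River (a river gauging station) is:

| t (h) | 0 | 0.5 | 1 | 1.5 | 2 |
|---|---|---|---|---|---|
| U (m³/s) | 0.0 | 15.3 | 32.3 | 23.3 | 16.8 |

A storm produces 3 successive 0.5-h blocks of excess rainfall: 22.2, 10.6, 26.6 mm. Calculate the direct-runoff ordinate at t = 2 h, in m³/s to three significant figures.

By discrete convolution, Q_j = Σ (P_i / 10 mm) · U_{j−i}.
At t = 2 h (j=4): Q = (22.2/10)·16.8 + (10.6/10)·23.3 + (26.6/10)·32.3 = 148 m³/s.

Q ≈ 148 m³/s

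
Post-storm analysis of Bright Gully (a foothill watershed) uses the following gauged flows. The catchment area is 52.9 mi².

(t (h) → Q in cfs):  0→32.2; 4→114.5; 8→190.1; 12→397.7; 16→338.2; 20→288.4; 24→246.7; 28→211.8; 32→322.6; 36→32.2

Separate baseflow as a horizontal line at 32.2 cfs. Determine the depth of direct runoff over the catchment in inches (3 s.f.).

d ≈ 0.217 in

Direct runoff: 0.0, 82.3, 157.9, 365.5, 306.0, 256.2, 214.5, 179.6, 290.4, 0.0 cfs; ΣQ_DR = 1852 cfs.
V = ΣQ_DR · Δt = 1852 × 14400 s = 2.667 × 10^7 ft³.
Over A = 52.9 mi², depth = V / A = 0.217 in.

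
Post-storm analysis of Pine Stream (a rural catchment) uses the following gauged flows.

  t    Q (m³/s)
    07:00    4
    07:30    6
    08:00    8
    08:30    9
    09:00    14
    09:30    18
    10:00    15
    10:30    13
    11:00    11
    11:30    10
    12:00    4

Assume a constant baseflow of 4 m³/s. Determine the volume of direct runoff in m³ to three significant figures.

V ≈ 1.22 × 10^5 m³

Direct-runoff ordinates (Q − Q_b): 0.0, 2.0, 4.0, 5.0, 10.0, 14.0, 11.0, 9.0, 7.0, 6.0, 0.0 m³/s.
ΣQ_DR = 68.00 m³/s.
With Δt = 0.5 h = 1800 s, V = ΣQ_DR · Δt = 68.00 × 1800 = 1.22 × 10^5 m³.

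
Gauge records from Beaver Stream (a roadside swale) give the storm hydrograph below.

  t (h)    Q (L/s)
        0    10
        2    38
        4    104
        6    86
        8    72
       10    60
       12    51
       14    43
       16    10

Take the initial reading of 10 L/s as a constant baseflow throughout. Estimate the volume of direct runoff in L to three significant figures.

V ≈ 2.76 × 10^6 L

Direct-runoff ordinates (Q − Q_b): 0.0, 28.0, 94.0, 76.0, 62.0, 50.0, 41.0, 33.0, 0.0 L/s.
ΣQ_DR = 384.0 L/s.
With Δt = 2 h = 7200 s, V = ΣQ_DR · Δt = 384.0 × 7200 = 2.76 × 10^6 L.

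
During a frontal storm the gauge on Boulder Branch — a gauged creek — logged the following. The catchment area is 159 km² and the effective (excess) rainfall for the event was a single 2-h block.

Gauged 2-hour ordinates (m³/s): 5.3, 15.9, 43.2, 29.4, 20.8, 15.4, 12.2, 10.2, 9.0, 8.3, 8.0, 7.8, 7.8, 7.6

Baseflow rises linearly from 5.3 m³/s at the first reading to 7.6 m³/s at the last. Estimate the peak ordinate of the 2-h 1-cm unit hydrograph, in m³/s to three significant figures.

Direct runoff: 0.00, 10.42, 37.55, 23.57, 14.79, 9.22, 5.84, 3.66, 2.28, 1.41, 0.93, 0.55, 0.38, 0.00 m³/s; ΣQ_DR = 110.6 m³/s, peak = 37.55 m³/s.
Runoff depth d = ΣQ_DR·Δt / A = 110.6 × 7200 / (159 km²) = 5.008 mm.
The 1-cm UH is the DRH scaled by (10 mm)/d, so U_p = 37.55 × 10/5.008 = 75.0 m³/s.

U_p ≈ 75.0 m³/s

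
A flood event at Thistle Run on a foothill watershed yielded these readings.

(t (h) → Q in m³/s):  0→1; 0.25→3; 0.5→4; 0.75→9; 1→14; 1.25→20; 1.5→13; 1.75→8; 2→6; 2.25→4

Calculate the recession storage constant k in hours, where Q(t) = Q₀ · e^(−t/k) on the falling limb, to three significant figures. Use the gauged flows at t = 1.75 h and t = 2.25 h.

On the falling limb, Q drops from 8 to 4 m³/s between t = 1.75 h and t = 2.25 h (Δt = 0.5 h).
k = −Δt / ln(Q₂/Q₁) = −0.5 / ln(4/8) = 0.721 h.

k ≈ 0.721 h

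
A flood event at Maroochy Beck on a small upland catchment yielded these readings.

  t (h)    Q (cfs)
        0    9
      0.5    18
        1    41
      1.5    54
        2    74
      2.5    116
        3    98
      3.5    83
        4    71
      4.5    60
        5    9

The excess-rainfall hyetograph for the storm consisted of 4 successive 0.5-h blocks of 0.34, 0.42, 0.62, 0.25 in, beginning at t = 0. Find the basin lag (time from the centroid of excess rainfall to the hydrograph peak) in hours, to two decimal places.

t_L ≈ 1.51 h

Centroid of excess rainfall: t_c = Σ P_i·t̄_i / ΣP_i = 0.9893 h (block centres at 0.25, 0.75, 1.25, 1.75 h).
Hydrograph peak occurs at t = 2.5 h, so basin lag t_L = 2.5 − 0.9893 = 1.51 h.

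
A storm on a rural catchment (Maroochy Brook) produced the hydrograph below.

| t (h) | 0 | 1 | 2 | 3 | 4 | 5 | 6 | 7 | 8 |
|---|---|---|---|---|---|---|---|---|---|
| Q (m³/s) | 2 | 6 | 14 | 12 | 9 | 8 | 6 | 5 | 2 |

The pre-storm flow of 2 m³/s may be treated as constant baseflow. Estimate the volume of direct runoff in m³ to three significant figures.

V ≈ 1.66 × 10^5 m³

Direct-runoff ordinates (Q − Q_b): 0.0, 4.0, 12.0, 10.0, 7.0, 6.0, 4.0, 3.0, 0.0 m³/s.
ΣQ_DR = 46.00 m³/s.
With Δt = 1 h = 3600 s, V = ΣQ_DR · Δt = 46.00 × 3600 = 1.66 × 10^5 m³.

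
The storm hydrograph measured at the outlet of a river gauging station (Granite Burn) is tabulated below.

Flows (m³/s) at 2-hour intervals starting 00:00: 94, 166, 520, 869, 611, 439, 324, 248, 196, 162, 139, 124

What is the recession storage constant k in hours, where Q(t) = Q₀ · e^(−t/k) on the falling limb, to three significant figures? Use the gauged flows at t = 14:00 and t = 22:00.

On the falling limb, Q drops from 248 to 124 m³/s between t = 14:00 and t = 22:00 (Δt = 8 h).
k = −Δt / ln(Q₂/Q₁) = −8 / ln(124/248) = 11.5 h.

k ≈ 11.5 h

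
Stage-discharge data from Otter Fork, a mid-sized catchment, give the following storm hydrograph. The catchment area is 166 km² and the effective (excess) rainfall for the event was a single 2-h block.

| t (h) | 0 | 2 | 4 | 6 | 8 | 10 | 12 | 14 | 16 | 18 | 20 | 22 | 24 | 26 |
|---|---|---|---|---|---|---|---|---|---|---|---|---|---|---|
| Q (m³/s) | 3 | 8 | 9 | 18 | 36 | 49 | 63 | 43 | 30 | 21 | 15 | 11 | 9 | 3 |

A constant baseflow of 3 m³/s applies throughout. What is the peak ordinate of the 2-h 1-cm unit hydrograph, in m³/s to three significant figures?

Direct runoff: 0.0, 5.0, 6.0, 15.0, 33.0, 46.0, 60.0, 40.0, 27.0, 18.0, 12.0, 8.0, 6.0, 0.0 m³/s; ΣQ_DR = 276.0 m³/s, peak = 60.0 m³/s.
Runoff depth d = ΣQ_DR·Δt / A = 276.0 × 7200 / (166 km²) = 11.97 mm.
The 1-cm UH is the DRH scaled by (10 mm)/d, so U_p = 60.0 × 10/11.97 = 50.1 m³/s.

U_p ≈ 50.1 m³/s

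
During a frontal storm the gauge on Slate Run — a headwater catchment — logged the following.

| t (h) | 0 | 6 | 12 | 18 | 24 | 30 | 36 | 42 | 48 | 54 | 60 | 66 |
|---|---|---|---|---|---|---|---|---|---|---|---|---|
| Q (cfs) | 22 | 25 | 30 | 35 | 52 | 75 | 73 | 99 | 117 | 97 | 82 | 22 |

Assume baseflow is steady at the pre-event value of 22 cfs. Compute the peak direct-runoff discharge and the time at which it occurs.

Subtracting baseflow gives direct-runoff ordinates: 0.0, 3.0, 8.0, 13.0, 30.0, 53.0, 51.0, 77.0, 95.0, 75.0, 60.0, 0.0 cfs.
The maximum is 95.0 cfs, occurring at the reading for t = 48 h.

Q_p = 95.0 cfs at t = 48 h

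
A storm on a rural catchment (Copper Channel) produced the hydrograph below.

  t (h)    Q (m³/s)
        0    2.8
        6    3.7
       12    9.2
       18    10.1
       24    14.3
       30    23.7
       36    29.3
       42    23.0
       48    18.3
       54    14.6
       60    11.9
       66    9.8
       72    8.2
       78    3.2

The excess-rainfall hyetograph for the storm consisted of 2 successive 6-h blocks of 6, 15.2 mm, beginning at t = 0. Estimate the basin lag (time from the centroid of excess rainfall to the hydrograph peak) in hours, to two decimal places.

t_L ≈ 28.70 h

Centroid of excess rainfall: t_c = Σ P_i·t̄_i / ΣP_i = 7.3019 h (block centres at 3, 9 h).
Hydrograph peak occurs at t = 36 h, so basin lag t_L = 36 − 7.3019 = 28.70 h.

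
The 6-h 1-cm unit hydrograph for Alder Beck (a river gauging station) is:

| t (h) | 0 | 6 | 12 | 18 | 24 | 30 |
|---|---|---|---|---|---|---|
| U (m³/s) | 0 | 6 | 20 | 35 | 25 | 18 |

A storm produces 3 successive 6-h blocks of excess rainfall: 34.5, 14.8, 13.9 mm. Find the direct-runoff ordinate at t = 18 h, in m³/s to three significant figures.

By discrete convolution, Q_j = Σ (P_i / 10 mm) · U_{j−i}.
At t = 18 h (j=3): Q = (34.5/10)·35 + (14.8/10)·20 + (13.9/10)·6 = 159 m³/s.

Q ≈ 159 m³/s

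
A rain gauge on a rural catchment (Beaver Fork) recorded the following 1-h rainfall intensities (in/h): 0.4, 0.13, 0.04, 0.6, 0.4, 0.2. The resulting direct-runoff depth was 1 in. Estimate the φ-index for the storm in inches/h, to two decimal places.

Only the 4 blocks with intensity above φ contribute runoff: 0.4, 0.6, 0.4, 0.2 in/h.
Σ(I−φ)·Δt = d  ⇒  (0.4+0.6+0.4+0.2 − 4φ)·1 = 1
φ = (1.600 − 1/1) / 4 = 0.15 in/h.

φ ≈ 0.15 in/h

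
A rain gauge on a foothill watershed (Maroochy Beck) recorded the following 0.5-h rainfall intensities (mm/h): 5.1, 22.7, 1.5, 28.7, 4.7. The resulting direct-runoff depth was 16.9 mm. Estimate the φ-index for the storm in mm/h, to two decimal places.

Only the 2 blocks with intensity above φ contribute runoff: 22.7, 28.7 mm/h.
Σ(I−φ)·Δt = d  ⇒  (22.7+28.7 − 2φ)·0.5 = 16.9
φ = (51.40 − 16.9/0.5) / 2 = 8.80 mm/h.

φ ≈ 8.80 mm/h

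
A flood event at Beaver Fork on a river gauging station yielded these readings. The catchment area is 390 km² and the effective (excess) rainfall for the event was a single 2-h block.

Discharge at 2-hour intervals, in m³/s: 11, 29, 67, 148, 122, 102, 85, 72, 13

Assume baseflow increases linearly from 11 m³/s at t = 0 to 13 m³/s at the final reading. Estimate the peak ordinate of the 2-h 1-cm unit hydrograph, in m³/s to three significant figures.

Direct runoff: 0.00, 17.75, 55.50, 136.25, 110.00, 89.75, 72.50, 59.25, 0.00 m³/s; ΣQ_DR = 541.0 m³/s, peak = 136.25 m³/s.
Runoff depth d = ΣQ_DR·Δt / A = 541.0 × 7200 / (390 km²) = 9.988 mm.
The 1-cm UH is the DRH scaled by (10 mm)/d, so U_p = 136.25 × 10/9.988 = 136 m³/s.

U_p ≈ 136 m³/s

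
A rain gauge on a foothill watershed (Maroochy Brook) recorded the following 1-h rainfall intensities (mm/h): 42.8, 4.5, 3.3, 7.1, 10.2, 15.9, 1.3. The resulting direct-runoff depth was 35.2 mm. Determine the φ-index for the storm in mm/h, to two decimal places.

φ ≈ 11.75 mm/h

Only the 2 blocks with intensity above φ contribute runoff: 42.8, 15.9 mm/h.
Σ(I−φ)·Δt = d  ⇒  (42.8+15.9 − 2φ)·1 = 35.2
φ = (58.70 − 35.2/1) / 2 = 11.75 mm/h.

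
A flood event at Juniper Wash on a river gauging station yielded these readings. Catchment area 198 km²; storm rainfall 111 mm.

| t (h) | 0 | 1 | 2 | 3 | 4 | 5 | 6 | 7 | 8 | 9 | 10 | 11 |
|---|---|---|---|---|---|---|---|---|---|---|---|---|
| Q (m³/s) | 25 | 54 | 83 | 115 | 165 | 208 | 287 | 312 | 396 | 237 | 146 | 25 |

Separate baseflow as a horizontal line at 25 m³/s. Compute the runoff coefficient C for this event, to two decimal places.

ΣQ_DR = 1753 m³/s; V = ΣQ_DR·Δt = 6.311 × 10^6 m³.
Runoff depth d = V / A = 31.87 mm.
C = d / P = 31.87 / 111 = 0.29.

C ≈ 0.29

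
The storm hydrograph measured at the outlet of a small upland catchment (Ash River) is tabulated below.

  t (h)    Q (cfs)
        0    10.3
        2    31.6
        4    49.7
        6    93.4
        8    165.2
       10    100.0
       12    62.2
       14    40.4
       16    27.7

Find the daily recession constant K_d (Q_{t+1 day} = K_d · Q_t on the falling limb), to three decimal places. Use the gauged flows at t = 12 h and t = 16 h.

K_d ≈ 0.008

Between t = 12 h and t = 16 h the flow falls from 62.2 to 27.7 cfs over 2×2 h = 4 h.
Per-interval ratio K = (27.7/62.2)^(1/2) = 0.6673; K_d = K^(24/2) = 0.008.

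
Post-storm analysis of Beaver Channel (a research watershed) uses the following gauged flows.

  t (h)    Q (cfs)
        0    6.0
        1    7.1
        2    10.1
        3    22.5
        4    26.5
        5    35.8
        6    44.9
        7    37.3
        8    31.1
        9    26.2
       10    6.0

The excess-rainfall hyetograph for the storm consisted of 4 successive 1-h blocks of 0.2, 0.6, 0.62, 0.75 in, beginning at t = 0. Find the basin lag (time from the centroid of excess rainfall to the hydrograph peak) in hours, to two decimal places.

Centroid of excess rainfall: t_c = Σ P_i·t̄_i / ΣP_i = 2.3848 h (block centres at 0.5, 1.5, 2.5, 3.5 h).
Hydrograph peak occurs at t = 6 h, so basin lag t_L = 6 − 2.3848 = 3.62 h.

t_L ≈ 3.62 h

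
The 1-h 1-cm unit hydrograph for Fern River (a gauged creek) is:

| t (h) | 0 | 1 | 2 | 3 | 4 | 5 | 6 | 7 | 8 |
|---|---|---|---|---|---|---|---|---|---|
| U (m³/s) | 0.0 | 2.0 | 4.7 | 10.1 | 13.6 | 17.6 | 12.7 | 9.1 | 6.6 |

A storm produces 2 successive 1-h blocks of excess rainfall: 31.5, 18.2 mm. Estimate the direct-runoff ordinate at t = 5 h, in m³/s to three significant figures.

Q ≈ 80.2 m³/s

By discrete convolution, Q_j = Σ (P_i / 10 mm) · U_{j−i}.
At t = 5 h (j=5): Q = (31.5/10)·17.6 + (18.2/10)·13.6 = 80.2 m³/s.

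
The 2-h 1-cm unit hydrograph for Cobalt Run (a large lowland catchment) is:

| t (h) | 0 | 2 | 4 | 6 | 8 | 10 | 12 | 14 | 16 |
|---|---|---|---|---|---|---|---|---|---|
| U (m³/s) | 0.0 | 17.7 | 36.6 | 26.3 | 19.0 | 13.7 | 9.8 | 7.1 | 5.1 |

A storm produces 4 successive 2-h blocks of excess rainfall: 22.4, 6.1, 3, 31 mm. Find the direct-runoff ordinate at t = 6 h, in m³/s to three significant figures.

Q ≈ 86.5 m³/s

By discrete convolution, Q_j = Σ (P_i / 10 mm) · U_{j−i}.
At t = 6 h (j=3): Q = (22.4/10)·26.3 + (6.1/10)·36.6 + (3/10)·17.7 + (31/10)·0.0 = 86.5 m³/s.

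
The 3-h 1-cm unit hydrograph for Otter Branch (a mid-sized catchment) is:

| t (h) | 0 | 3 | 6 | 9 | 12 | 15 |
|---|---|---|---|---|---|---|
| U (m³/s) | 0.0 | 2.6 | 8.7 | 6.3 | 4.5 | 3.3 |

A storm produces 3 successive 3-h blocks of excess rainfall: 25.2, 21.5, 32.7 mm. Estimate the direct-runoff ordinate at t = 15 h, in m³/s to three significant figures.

Q ≈ 38.6 m³/s

By discrete convolution, Q_j = Σ (P_i / 10 mm) · U_{j−i}.
At t = 15 h (j=5): Q = (25.2/10)·3.3 + (21.5/10)·4.5 + (32.7/10)·6.3 = 38.6 m³/s.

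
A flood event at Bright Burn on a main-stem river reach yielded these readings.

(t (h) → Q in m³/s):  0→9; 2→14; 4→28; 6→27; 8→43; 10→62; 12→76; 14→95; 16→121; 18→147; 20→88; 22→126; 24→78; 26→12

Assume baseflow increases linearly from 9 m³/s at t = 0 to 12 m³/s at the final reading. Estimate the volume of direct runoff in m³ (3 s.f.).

Direct-runoff ordinates (Q − Q_b): 0.00, 4.77, 18.54, 17.31, 33.08, 51.85, 65.62, 84.38, 110.15, 135.92, 76.69, 114.46, 66.23, 0.00 m³/s.
ΣQ_DR = 779.0 m³/s.
With Δt = 2 h = 7200 s, V = ΣQ_DR · Δt = 779.0 × 7200 = 5.61 × 10^6 m³.

V ≈ 5.61 × 10^6 m³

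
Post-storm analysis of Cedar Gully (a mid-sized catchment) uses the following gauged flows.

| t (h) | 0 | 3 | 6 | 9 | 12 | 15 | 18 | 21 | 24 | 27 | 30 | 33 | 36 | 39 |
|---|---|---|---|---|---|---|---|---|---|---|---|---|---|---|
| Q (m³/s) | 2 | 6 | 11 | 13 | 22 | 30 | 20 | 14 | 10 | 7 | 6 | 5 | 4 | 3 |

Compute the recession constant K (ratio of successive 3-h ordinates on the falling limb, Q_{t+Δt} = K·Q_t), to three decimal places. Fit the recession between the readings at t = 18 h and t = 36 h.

K ≈ 0.765

Using the recession-limb readings at t = 18 h and t = 36 h: Q falls from 20 to 4 m³/s over 6 intervals.
K = (Q₂/Q₁)^(1/6) = (4/20)^(1/6) = 0.765.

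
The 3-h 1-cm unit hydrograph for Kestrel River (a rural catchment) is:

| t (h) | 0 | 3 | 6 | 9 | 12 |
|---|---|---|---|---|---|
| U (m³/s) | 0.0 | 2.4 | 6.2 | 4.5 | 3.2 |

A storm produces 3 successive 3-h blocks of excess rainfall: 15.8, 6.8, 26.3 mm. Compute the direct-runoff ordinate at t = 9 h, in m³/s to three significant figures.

Q ≈ 17.6 m³/s

By discrete convolution, Q_j = Σ (P_i / 10 mm) · U_{j−i}.
At t = 9 h (j=3): Q = (15.8/10)·4.5 + (6.8/10)·6.2 + (26.3/10)·2.4 = 17.6 m³/s.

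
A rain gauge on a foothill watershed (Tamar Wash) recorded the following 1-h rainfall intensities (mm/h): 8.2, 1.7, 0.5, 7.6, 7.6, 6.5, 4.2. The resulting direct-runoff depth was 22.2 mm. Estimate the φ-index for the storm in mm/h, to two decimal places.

Only the 5 blocks with intensity above φ contribute runoff: 8.2, 7.6, 7.6, 6.5, 4.2 mm/h.
Σ(I−φ)·Δt = d  ⇒  (8.2+7.6+7.6+6.5+4.2 − 5φ)·1 = 22.2
φ = (34.10 − 22.2/1) / 5 = 2.38 mm/h.

φ ≈ 2.38 mm/h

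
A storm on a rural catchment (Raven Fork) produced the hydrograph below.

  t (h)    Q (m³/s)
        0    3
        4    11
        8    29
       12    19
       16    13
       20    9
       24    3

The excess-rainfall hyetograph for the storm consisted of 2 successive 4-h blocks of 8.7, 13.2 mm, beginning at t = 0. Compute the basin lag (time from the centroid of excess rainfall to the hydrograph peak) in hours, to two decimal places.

Centroid of excess rainfall: t_c = Σ P_i·t̄_i / ΣP_i = 4.4110 h (block centres at 2, 6 h).
Hydrograph peak occurs at t = 8 h, so basin lag t_L = 8 − 4.4110 = 3.59 h.

t_L ≈ 3.59 h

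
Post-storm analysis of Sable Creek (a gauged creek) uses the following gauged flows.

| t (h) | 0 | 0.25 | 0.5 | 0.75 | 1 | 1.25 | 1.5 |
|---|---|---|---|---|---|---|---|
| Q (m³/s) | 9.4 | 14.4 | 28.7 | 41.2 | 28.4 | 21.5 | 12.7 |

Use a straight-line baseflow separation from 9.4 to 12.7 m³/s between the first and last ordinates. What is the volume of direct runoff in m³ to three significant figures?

V ≈ 71100 m³

Direct-runoff ordinates (Q − Q_b): 0.00, 4.45, 18.20, 30.15, 16.80, 9.35, 0.00 m³/s.
ΣQ_DR = 78.95 m³/s.
With Δt = 0.25 h = 900 s, V = ΣQ_DR · Δt = 78.95 × 900 = 71100 m³.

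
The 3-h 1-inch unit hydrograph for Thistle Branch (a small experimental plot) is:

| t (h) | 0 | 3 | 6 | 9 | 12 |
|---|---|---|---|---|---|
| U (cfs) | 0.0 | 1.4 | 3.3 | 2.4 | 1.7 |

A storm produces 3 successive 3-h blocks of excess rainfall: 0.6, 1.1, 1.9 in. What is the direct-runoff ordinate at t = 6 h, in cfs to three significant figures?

Q ≈ 3.52 cfs

By discrete convolution, Q_j = Σ (P_i / 1 in) · U_{j−i}.
At t = 6 h (j=2): Q = (0.6/1)·3.3 + (1.1/1)·1.4 + (1.9/1)·0.0 = 3.52 cfs.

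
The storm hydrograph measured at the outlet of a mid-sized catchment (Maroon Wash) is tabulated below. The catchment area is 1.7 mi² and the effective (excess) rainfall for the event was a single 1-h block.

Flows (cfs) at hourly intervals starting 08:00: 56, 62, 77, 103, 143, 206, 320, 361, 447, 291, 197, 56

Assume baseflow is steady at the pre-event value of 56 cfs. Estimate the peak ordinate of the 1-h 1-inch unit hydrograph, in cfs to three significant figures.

U_p ≈ 260 cfs

Direct runoff: 0.0, 6.0, 21.0, 47.0, 87.0, 150.0, 264.0, 305.0, 391.0, 235.0, 141.0, 0.0 cfs; ΣQ_DR = 1647 cfs, peak = 391.0 cfs.
Runoff depth d = ΣQ_DR·Δt / A = 1647 × 3600 / (1.7 mi²) = 1.501 in.
The 1-inch UH is the DRH scaled by (1 in)/d, so U_p = 391.0 × 1/1.501 = 260 cfs.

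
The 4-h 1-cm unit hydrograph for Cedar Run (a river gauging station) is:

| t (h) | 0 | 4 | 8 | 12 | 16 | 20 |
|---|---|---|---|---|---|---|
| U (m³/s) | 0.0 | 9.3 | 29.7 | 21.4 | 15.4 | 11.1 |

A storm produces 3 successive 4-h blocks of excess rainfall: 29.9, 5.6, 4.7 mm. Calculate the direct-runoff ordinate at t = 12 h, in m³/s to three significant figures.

Q ≈ 85.0 m³/s

By discrete convolution, Q_j = Σ (P_i / 10 mm) · U_{j−i}.
At t = 12 h (j=3): Q = (29.9/10)·21.4 + (5.6/10)·29.7 + (4.7/10)·9.3 = 85.0 m³/s.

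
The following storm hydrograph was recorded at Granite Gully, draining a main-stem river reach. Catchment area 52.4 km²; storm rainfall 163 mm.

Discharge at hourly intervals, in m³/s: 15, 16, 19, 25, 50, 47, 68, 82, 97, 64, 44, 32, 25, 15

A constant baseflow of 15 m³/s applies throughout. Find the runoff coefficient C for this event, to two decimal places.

ΣQ_DR = 389.0 m³/s; V = ΣQ_DR·Δt = 1.400 × 10^6 m³.
Runoff depth d = V / A = 26.73 mm.
C = d / P = 26.73 / 163 = 0.16.

C ≈ 0.16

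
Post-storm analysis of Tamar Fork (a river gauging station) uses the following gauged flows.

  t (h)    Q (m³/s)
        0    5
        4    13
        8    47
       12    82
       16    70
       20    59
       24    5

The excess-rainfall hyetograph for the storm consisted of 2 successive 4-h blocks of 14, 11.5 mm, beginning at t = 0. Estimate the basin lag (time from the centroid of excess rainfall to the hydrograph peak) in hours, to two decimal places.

Centroid of excess rainfall: t_c = Σ P_i·t̄_i / ΣP_i = 3.8039 h (block centres at 2, 6 h).
Hydrograph peak occurs at t = 12 h, so basin lag t_L = 12 − 3.8039 = 8.20 h.

t_L ≈ 8.20 h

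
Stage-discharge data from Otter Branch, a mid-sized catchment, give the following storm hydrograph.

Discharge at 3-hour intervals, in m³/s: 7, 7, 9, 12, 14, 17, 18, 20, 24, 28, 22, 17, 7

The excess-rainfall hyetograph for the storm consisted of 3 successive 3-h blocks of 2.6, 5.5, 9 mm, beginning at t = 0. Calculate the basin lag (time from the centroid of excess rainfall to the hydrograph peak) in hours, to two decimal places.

Centroid of excess rainfall: t_c = Σ P_i·t̄_i / ΣP_i = 5.6228 h (block centres at 1.5, 4.5, 7.5 h).
Hydrograph peak occurs at t = 27 h, so basin lag t_L = 27 − 5.6228 = 21.38 h.

t_L ≈ 21.38 h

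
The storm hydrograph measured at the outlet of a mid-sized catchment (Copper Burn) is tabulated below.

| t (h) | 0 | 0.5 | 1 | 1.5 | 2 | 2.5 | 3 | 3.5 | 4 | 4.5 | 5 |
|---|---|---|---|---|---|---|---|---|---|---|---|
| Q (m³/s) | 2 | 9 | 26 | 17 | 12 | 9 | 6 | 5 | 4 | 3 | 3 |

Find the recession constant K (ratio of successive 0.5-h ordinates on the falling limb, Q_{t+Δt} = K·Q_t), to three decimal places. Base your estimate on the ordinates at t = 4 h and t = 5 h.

Using the recession-limb readings at t = 4 h and t = 5 h: Q falls from 4 to 3 m³/s over 2 intervals.
K = (Q₂/Q₁)^(1/2) = (3/4)^(1/2) = 0.866.

K ≈ 0.866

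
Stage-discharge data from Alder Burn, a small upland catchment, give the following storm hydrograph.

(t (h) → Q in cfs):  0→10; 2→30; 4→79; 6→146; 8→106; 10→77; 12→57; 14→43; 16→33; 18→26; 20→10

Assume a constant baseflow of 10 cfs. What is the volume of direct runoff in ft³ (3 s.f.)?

Direct-runoff ordinates (Q − Q_b): 0.0, 20.0, 69.0, 136.0, 96.0, 67.0, 47.0, 33.0, 23.0, 16.0, 0.0 cfs.
ΣQ_DR = 507.0 cfs.
With Δt = 2 h = 7200 s, V = ΣQ_DR · Δt = 507.0 × 7200 = 3.65 × 10^6 ft³.

V ≈ 3.65 × 10^6 ft³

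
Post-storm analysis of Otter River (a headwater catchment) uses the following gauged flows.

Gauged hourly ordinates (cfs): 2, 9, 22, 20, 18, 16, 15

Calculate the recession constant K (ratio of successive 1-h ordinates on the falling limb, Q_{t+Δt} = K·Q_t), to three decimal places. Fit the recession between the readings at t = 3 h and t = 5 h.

K ≈ 0.894

Using the recession-limb readings at t = 3 h and t = 5 h: Q falls from 20 to 16 cfs over 2 intervals.
K = (Q₂/Q₁)^(1/2) = (16/20)^(1/2) = 0.894.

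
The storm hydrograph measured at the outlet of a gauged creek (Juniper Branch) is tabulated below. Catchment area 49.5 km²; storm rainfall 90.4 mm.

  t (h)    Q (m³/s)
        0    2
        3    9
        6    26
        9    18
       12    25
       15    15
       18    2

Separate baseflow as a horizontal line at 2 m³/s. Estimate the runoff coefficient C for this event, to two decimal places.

ΣQ_DR = 83.00 m³/s; V = ΣQ_DR·Δt = 8.964 × 10^5 m³.
Runoff depth d = V / A = 18.11 mm.
C = d / P = 18.11 / 90.4 = 0.20.

C ≈ 0.20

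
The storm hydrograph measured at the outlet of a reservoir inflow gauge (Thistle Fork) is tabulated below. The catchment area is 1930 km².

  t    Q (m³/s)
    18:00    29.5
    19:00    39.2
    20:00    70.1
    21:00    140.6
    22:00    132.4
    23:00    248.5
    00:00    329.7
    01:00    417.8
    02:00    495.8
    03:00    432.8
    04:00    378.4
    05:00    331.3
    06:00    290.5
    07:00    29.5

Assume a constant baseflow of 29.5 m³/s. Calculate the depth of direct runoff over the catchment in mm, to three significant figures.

Direct runoff: 0.0, 9.7, 40.6, 111.1, 102.9, 219.0, 300.2, 388.3, 466.3, 403.3, 348.9, 301.8, 261.0, 0.0 m³/s; ΣQ_DR = 2953 m³/s.
V = ΣQ_DR · Δt = 2953 × 3600 s = 1.063 × 10^7 m³.
Over A = 1930 km², depth = V / A = 5.51 mm.

d ≈ 5.51 mm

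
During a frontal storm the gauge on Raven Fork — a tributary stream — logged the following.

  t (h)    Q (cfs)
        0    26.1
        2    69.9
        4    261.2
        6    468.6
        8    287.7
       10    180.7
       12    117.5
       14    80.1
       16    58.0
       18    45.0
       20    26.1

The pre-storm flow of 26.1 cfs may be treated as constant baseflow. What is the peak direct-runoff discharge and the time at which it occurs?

Subtracting baseflow gives direct-runoff ordinates: 0.0, 43.8, 235.1, 442.5, 261.6, 154.6, 91.4, 54.0, 31.9, 18.9, 0.0 cfs.
The maximum is 442.5 cfs, occurring at the reading for t = 6 h.

Q_p = 442.5 cfs at t = 6 h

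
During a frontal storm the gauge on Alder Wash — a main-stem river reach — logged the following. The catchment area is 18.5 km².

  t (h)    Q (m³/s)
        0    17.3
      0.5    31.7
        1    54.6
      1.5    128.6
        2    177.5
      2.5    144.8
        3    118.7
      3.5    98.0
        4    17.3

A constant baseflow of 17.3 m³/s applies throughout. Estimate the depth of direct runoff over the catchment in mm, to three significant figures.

d ≈ 61.6 mm

Direct runoff: 0.0, 14.4, 37.3, 111.3, 160.2, 127.5, 101.4, 80.7, 0.0 m³/s; ΣQ_DR = 632.8 m³/s.
V = ΣQ_DR · Δt = 632.8 × 1800 s = 1.139 × 10^6 m³.
Over A = 18.5 km², depth = V / A = 61.6 mm.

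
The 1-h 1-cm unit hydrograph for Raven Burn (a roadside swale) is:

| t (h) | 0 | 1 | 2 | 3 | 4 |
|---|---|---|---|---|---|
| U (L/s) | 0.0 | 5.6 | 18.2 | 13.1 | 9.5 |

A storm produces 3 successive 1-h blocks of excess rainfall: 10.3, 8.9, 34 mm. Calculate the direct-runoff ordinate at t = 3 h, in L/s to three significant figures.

By discrete convolution, Q_j = Σ (P_i / 10 mm) · U_{j−i}.
At t = 3 h (j=3): Q = (10.3/10)·13.1 + (8.9/10)·18.2 + (34/10)·5.6 = 48.7 L/s.

Q ≈ 48.7 L/s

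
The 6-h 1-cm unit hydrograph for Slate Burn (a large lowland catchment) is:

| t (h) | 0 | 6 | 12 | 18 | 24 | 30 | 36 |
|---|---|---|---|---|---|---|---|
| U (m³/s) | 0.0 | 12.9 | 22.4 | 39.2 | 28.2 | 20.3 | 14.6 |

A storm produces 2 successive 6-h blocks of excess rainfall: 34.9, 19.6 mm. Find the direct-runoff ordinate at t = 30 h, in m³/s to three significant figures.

Q ≈ 126 m³/s

By discrete convolution, Q_j = Σ (P_i / 10 mm) · U_{j−i}.
At t = 30 h (j=5): Q = (34.9/10)·20.3 + (19.6/10)·28.2 = 126 m³/s.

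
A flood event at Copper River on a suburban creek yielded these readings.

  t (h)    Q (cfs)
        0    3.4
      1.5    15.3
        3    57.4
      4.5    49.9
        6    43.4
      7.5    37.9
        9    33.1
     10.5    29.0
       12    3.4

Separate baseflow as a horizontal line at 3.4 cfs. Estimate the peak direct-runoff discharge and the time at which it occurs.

Subtracting baseflow gives direct-runoff ordinates: 0.0, 11.9, 54.0, 46.5, 40.0, 34.5, 29.7, 25.6, 0.0 cfs.
The maximum is 54.0 cfs, occurring at the reading for t = 3 h.

Q_p = 54.0 cfs at t = 3 h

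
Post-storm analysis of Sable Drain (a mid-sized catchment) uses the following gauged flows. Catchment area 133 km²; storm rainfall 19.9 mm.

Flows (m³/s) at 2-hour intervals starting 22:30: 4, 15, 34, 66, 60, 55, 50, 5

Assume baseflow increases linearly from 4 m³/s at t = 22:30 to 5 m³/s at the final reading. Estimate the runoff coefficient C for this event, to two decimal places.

C ≈ 0.69

ΣQ_DR = 253.0 m³/s; V = ΣQ_DR·Δt = 1.822 × 10^6 m³.
Runoff depth d = V / A = 13.70 mm.
C = d / P = 13.70 / 19.9 = 0.69.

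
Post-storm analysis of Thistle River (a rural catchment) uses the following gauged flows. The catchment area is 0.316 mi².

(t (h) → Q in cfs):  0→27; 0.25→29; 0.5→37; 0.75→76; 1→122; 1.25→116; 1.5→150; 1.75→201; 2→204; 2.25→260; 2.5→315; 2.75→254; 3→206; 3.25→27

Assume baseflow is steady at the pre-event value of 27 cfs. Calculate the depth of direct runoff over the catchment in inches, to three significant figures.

d ≈ 2.02 in

Direct runoff: 0.0, 2.0, 10.0, 49.0, 95.0, 89.0, 123.0, 174.0, 177.0, 233.0, 288.0, 227.0, 179.0, 0.0 cfs; ΣQ_DR = 1646 cfs.
V = ΣQ_DR · Δt = 1646 × 900 s = 1.481 × 10^6 ft³.
Over A = 0.316 mi², depth = V / A = 2.02 in.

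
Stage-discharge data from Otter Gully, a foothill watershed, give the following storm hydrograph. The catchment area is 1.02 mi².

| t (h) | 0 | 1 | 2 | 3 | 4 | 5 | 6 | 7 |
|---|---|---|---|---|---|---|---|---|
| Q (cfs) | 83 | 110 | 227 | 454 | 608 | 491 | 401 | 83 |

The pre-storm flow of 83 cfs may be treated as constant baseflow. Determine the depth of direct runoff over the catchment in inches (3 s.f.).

d ≈ 2.72 in

Direct runoff: 0.0, 27.0, 144.0, 371.0, 525.0, 408.0, 318.0, 0.0 cfs; ΣQ_DR = 1793 cfs.
V = ΣQ_DR · Δt = 1793 × 3600 s = 6.455 × 10^6 ft³.
Over A = 1.02 mi², depth = V / A = 2.72 in.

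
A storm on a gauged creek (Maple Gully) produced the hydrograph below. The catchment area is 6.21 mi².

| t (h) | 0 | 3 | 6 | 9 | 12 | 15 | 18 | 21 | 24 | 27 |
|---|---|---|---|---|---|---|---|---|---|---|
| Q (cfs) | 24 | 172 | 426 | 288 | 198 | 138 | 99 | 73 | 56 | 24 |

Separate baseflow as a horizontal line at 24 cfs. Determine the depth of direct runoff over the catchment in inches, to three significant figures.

d ≈ 0.942 in

Direct runoff: 0.0, 148.0, 402.0, 264.0, 174.0, 114.0, 75.0, 49.0, 32.0, 0.0 cfs; ΣQ_DR = 1258 cfs.
V = ΣQ_DR · Δt = 1258 × 10800 s = 1.359 × 10^7 ft³.
Over A = 6.21 mi², depth = V / A = 0.942 in.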